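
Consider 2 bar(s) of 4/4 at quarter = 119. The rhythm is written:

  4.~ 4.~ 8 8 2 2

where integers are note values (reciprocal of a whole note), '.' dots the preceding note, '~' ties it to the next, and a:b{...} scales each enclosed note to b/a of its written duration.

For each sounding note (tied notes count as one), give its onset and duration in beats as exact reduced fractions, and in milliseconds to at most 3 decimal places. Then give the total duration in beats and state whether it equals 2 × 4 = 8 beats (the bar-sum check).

1) 0.0ms=0b +1764.706ms=7/2b
2) 1764.706ms=7/2b +252.101ms=1/2b
3) 2016.807ms=4b +1008.403ms=2b
4) 3025.21ms=6b +1008.403ms=2b
Σ=8b of 8 (119bpm 4/4) — PASS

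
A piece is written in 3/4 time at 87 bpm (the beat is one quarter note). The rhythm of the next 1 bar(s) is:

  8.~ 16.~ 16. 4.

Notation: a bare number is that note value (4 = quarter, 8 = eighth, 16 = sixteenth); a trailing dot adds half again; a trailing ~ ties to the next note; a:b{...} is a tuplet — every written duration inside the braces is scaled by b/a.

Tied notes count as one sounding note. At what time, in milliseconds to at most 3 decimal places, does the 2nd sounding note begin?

1. 0.0ms @ 0 + 1034.483ms (3/2)
2. 1034.483ms @ 3/2 + 1034.483ms (3/2)

note 2 onset = 3/2b = 1034.483ms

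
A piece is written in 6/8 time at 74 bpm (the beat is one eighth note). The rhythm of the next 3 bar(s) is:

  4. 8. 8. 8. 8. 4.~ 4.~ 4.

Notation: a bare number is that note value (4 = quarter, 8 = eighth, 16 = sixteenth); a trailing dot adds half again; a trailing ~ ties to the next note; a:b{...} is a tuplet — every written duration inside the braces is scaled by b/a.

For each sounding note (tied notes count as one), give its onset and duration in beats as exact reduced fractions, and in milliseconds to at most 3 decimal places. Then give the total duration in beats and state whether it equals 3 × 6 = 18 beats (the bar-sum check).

1) 0.0ms=0b +2432.432ms=3b
2) 2432.432ms=3b +1216.216ms=3/2b
3) 3648.649ms=9/2b +1216.216ms=3/2b
4) 4864.865ms=6b +1216.216ms=3/2b
5) 6081.081ms=15/2b +1216.216ms=3/2b
6) 7297.297ms=9b +7297.297ms=9b
Σ=18b of 18 (74bpm 6/8) — PASS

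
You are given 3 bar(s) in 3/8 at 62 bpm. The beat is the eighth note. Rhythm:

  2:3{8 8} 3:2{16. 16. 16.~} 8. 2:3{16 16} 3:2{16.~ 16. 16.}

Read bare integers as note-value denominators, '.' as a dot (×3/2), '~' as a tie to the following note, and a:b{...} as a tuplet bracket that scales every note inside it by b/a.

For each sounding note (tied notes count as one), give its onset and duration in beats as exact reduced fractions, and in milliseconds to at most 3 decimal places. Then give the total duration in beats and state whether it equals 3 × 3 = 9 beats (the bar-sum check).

1) 0.0ms=0b +1451.613ms=3/2b
2) 1451.613ms=3/2b +1451.613ms=3/2b
3) 2903.226ms=3b +483.871ms=1/2b
4) 3387.097ms=7/2b +483.871ms=1/2b
5) 3870.968ms=4b +1935.484ms=2b
6) 5806.452ms=6b +725.806ms=3/4b
7) 6532.258ms=27/4b +725.806ms=3/4b
8) 7258.065ms=15/2b +967.742ms=1b
9) 8225.806ms=17/2b +483.871ms=1/2b
Σ=9b of 9 (62bpm 3/8) — PASS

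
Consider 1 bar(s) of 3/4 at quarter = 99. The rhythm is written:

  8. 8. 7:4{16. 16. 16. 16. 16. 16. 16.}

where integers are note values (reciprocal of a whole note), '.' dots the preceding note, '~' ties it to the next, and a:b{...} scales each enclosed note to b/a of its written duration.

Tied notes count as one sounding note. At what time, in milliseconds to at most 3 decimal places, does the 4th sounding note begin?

note 4 onset = 12/7b = 1038.961ms

1. 0.0ms @ 0 + 454.545ms (3/4)
2. 454.545ms @ 3/4 + 454.545ms (3/4)
3. 909.091ms @ 3/2 + 129.87ms (3/14)
4. 1038.961ms @ 12/7 + 129.87ms (3/14)
5. 1168.831ms @ 27/14 + 129.87ms (3/14)
6. 1298.701ms @ 15/7 + 129.87ms (3/14)
7. 1428.571ms @ 33/14 + 129.87ms (3/14)
8. 1558.442ms @ 18/7 + 129.87ms (3/14)
9. 1688.312ms @ 39/14 + 129.87ms (3/14)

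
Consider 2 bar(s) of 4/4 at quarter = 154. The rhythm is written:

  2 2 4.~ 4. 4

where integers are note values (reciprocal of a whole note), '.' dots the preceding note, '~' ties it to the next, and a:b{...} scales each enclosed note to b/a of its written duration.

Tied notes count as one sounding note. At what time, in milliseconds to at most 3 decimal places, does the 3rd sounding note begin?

1. 0.0ms @ 0 + 779.221ms (2)
2. 779.221ms @ 2 + 779.221ms (2)
3. 1558.442ms @ 4 + 1168.831ms (3)
4. 2727.273ms @ 7 + 389.61ms (1)

note 3 onset = 4b = 1558.442ms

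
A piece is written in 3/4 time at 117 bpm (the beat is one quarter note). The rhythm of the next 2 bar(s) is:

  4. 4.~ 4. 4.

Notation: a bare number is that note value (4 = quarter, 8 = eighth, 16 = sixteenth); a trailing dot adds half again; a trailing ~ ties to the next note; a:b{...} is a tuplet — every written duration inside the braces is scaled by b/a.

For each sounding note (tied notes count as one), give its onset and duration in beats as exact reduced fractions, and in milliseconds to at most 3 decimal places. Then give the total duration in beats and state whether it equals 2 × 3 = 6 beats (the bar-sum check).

1) 0.0ms=0b +769.231ms=3/2b
2) 769.231ms=3/2b +1538.462ms=3b
3) 2307.692ms=9/2b +769.231ms=3/2b
Σ=6b of 6 (117bpm 3/4) — PASS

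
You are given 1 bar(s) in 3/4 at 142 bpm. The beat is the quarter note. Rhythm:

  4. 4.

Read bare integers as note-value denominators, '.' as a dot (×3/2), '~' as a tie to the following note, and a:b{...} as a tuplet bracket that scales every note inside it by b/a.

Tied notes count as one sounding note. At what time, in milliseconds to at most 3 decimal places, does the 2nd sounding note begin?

1. 0.0ms @ 0 + 633.803ms (3/2)
2. 633.803ms @ 3/2 + 633.803ms (3/2)

note 2 onset = 3/2b = 633.803ms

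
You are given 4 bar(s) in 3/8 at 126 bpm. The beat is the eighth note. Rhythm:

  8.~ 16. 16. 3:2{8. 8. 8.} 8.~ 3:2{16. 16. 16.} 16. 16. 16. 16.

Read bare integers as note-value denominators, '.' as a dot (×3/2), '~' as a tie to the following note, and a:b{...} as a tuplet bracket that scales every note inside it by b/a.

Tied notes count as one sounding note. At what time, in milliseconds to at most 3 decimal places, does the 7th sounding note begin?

note 7 onset = 8b = 3809.524ms

1. 0.0ms @ 0 + 1071.429ms (9/4)
2. 1071.429ms @ 9/4 + 357.143ms (3/4)
3. 1428.571ms @ 3 + 476.19ms (1)
4. 1904.762ms @ 4 + 476.19ms (1)
5. 2380.952ms @ 5 + 476.19ms (1)
6. 2857.143ms @ 6 + 952.381ms (2)
7. 3809.524ms @ 8 + 238.095ms (1/2)
8. 4047.619ms @ 17/2 + 238.095ms (1/2)
9. 4285.714ms @ 9 + 357.143ms (3/4)
10. 4642.857ms @ 39/4 + 357.143ms (3/4)
11. 5000.0ms @ 21/2 + 357.143ms (3/4)
12. 5357.143ms @ 45/4 + 357.143ms (3/4)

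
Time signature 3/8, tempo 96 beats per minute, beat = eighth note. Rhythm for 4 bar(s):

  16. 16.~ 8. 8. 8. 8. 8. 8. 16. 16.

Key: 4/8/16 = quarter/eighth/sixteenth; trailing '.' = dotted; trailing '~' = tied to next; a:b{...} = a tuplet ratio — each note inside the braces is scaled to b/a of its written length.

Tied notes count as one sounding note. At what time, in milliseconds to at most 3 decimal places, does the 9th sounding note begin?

1. 0.0ms @ 0 + 468.75ms (3/4)
2. 468.75ms @ 3/4 + 1406.25ms (9/4)
3. 1875.0ms @ 3 + 937.5ms (3/2)
4. 2812.5ms @ 9/2 + 937.5ms (3/2)
5. 3750.0ms @ 6 + 937.5ms (3/2)
6. 4687.5ms @ 15/2 + 937.5ms (3/2)
7. 5625.0ms @ 9 + 937.5ms (3/2)
8. 6562.5ms @ 21/2 + 468.75ms (3/4)
9. 7031.25ms @ 45/4 + 468.75ms (3/4)

note 9 onset = 45/4b = 7031.25ms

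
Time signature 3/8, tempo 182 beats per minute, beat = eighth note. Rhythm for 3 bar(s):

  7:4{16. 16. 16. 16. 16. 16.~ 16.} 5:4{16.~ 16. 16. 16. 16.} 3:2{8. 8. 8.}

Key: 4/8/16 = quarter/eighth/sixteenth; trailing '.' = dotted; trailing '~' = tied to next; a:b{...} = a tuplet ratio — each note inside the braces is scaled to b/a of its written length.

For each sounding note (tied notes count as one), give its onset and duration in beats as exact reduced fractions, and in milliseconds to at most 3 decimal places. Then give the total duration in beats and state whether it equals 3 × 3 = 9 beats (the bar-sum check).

1) 0.0ms=0b +141.287ms=3/7b
2) 141.287ms=3/7b +141.287ms=3/7b
3) 282.575ms=6/7b +141.287ms=3/7b
4) 423.862ms=9/7b +141.287ms=3/7b
5) 565.149ms=12/7b +141.287ms=3/7b
6) 706.436ms=15/7b +282.575ms=6/7b
7) 989.011ms=3b +395.604ms=6/5b
8) 1384.615ms=21/5b +197.802ms=3/5b
9) 1582.418ms=24/5b +197.802ms=3/5b
10) 1780.22ms=27/5b +197.802ms=3/5b
11) 1978.022ms=6b +329.67ms=1b
12) 2307.692ms=7b +329.67ms=1b
13) 2637.363ms=8b +329.67ms=1b
Σ=9b of 9 (182bpm 3/8) — PASS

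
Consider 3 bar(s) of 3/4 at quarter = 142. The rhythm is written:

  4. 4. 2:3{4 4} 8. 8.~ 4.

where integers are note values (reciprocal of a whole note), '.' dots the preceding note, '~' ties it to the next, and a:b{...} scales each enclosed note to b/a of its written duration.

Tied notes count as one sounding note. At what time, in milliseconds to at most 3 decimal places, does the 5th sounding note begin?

note 5 onset = 6b = 2535.211ms

1. 0.0ms @ 0 + 633.803ms (3/2)
2. 633.803ms @ 3/2 + 633.803ms (3/2)
3. 1267.606ms @ 3 + 633.803ms (3/2)
4. 1901.408ms @ 9/2 + 633.803ms (3/2)
5. 2535.211ms @ 6 + 316.901ms (3/4)
6. 2852.113ms @ 27/4 + 950.704ms (9/4)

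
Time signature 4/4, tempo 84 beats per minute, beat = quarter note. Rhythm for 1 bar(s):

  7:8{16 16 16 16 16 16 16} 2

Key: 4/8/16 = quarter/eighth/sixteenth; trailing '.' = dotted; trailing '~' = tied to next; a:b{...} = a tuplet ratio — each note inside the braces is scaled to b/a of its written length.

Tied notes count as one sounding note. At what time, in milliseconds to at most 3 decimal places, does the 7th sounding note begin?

note 7 onset = 12/7b = 1224.49ms

1. 0.0ms @ 0 + 204.082ms (2/7)
2. 204.082ms @ 2/7 + 204.082ms (2/7)
3. 408.163ms @ 4/7 + 204.082ms (2/7)
4. 612.245ms @ 6/7 + 204.082ms (2/7)
5. 816.327ms @ 8/7 + 204.082ms (2/7)
6. 1020.408ms @ 10/7 + 204.082ms (2/7)
7. 1224.49ms @ 12/7 + 204.082ms (2/7)
8. 1428.571ms @ 2 + 1428.571ms (2)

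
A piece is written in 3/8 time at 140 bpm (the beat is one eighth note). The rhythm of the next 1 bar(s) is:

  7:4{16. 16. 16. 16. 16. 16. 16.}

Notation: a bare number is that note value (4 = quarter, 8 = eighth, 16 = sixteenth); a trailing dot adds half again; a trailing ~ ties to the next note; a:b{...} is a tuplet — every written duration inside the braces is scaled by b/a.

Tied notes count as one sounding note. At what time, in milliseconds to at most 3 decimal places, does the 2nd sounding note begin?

1. 0.0ms @ 0 + 183.673ms (3/7)
2. 183.673ms @ 3/7 + 183.673ms (3/7)
3. 367.347ms @ 6/7 + 183.673ms (3/7)
4. 551.02ms @ 9/7 + 183.673ms (3/7)
5. 734.694ms @ 12/7 + 183.673ms (3/7)
6. 918.367ms @ 15/7 + 183.673ms (3/7)
7. 1102.041ms @ 18/7 + 183.673ms (3/7)

note 2 onset = 3/7b = 183.673ms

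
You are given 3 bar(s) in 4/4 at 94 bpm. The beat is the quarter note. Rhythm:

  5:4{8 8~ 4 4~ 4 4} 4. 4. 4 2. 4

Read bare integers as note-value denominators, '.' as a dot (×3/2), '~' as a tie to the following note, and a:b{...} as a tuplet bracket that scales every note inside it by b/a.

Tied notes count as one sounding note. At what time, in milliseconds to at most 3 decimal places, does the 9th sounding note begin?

note 9 onset = 11b = 7021.277ms

1. 0.0ms @ 0 + 255.319ms (2/5)
2. 255.319ms @ 2/5 + 765.957ms (6/5)
3. 1021.277ms @ 8/5 + 1021.277ms (8/5)
4. 2042.553ms @ 16/5 + 510.638ms (4/5)
5. 2553.191ms @ 4 + 957.447ms (3/2)
6. 3510.638ms @ 11/2 + 957.447ms (3/2)
7. 4468.085ms @ 7 + 638.298ms (1)
8. 5106.383ms @ 8 + 1914.894ms (3)
9. 7021.277ms @ 11 + 638.298ms (1)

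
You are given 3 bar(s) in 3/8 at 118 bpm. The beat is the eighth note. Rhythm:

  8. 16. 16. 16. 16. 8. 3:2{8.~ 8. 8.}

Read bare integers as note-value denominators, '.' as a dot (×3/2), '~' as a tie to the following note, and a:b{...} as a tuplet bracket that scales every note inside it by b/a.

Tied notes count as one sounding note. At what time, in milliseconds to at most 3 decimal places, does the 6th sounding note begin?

note 6 onset = 9/2b = 2288.136ms

1. 0.0ms @ 0 + 762.712ms (3/2)
2. 762.712ms @ 3/2 + 381.356ms (3/4)
3. 1144.068ms @ 9/4 + 381.356ms (3/4)
4. 1525.424ms @ 3 + 381.356ms (3/4)
5. 1906.78ms @ 15/4 + 381.356ms (3/4)
6. 2288.136ms @ 9/2 + 762.712ms (3/2)
7. 3050.847ms @ 6 + 1016.949ms (2)
8. 4067.797ms @ 8 + 508.475ms (1)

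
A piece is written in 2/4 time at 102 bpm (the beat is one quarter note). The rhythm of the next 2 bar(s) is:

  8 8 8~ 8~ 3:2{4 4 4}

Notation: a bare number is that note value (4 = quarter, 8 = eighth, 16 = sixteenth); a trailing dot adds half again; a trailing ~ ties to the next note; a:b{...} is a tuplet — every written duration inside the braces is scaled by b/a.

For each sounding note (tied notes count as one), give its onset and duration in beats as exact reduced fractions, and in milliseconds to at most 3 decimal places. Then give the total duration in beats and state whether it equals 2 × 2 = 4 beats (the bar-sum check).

1) 0.0ms=0b +294.118ms=1/2b
2) 294.118ms=1/2b +294.118ms=1/2b
3) 588.235ms=1b +980.392ms=5/3b
4) 1568.627ms=8/3b +392.157ms=2/3b
5) 1960.784ms=10/3b +392.157ms=2/3b
Σ=4b of 4 (102bpm 2/4) — PASS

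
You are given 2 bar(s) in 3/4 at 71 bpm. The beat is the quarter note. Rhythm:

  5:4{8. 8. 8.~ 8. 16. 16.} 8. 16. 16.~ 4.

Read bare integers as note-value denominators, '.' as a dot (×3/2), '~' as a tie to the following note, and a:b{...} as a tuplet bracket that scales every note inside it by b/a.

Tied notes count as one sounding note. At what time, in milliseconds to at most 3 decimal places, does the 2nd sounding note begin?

note 2 onset = 3/5b = 507.042ms

1. 0.0ms @ 0 + 507.042ms (3/5)
2. 507.042ms @ 3/5 + 507.042ms (3/5)
3. 1014.085ms @ 6/5 + 1014.085ms (6/5)
4. 2028.169ms @ 12/5 + 253.521ms (3/10)
5. 2281.69ms @ 27/10 + 253.521ms (3/10)
6. 2535.211ms @ 3 + 633.803ms (3/4)
7. 3169.014ms @ 15/4 + 316.901ms (3/8)
8. 3485.915ms @ 33/8 + 1584.507ms (15/8)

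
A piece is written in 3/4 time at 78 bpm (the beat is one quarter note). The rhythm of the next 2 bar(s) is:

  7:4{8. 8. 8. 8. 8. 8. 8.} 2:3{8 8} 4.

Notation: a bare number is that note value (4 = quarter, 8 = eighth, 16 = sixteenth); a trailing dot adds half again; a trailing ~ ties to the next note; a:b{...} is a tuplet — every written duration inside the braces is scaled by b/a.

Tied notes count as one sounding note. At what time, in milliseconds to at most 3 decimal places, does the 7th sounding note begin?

1. 0.0ms @ 0 + 329.67ms (3/7)
2. 329.67ms @ 3/7 + 329.67ms (3/7)
3. 659.341ms @ 6/7 + 329.67ms (3/7)
4. 989.011ms @ 9/7 + 329.67ms (3/7)
5. 1318.681ms @ 12/7 + 329.67ms (3/7)
6. 1648.352ms @ 15/7 + 329.67ms (3/7)
7. 1978.022ms @ 18/7 + 329.67ms (3/7)
8. 2307.692ms @ 3 + 576.923ms (3/4)
9. 2884.615ms @ 15/4 + 576.923ms (3/4)
10. 3461.538ms @ 9/2 + 1153.846ms (3/2)

note 7 onset = 18/7b = 1978.022ms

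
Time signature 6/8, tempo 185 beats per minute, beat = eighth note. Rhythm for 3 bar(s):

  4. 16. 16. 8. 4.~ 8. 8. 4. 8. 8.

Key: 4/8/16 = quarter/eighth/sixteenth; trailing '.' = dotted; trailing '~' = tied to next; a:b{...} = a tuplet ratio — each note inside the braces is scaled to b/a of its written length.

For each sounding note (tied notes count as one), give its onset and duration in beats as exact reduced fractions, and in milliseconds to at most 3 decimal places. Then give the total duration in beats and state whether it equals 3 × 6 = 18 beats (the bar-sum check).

1) 0.0ms=0b +972.973ms=3b
2) 972.973ms=3b +243.243ms=3/4b
3) 1216.216ms=15/4b +243.243ms=3/4b
4) 1459.459ms=9/2b +486.486ms=3/2b
5) 1945.946ms=6b +1459.459ms=9/2b
6) 3405.405ms=21/2b +486.486ms=3/2b
7) 3891.892ms=12b +972.973ms=3b
8) 4864.865ms=15b +486.486ms=3/2b
9) 5351.351ms=33/2b +486.486ms=3/2b
Σ=18b of 18 (185bpm 6/8) — PASS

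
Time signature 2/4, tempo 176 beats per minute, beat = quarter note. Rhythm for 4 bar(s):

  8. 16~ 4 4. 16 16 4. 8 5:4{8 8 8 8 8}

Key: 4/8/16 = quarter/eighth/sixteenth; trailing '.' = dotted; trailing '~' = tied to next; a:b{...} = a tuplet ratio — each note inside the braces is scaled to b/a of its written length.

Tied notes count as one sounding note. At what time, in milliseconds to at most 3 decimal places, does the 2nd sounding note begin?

1. 0.0ms @ 0 + 255.682ms (3/4)
2. 255.682ms @ 3/4 + 426.136ms (5/4)
3. 681.818ms @ 2 + 511.364ms (3/2)
4. 1193.182ms @ 7/2 + 85.227ms (1/4)
5. 1278.409ms @ 15/4 + 85.227ms (1/4)
6. 1363.636ms @ 4 + 511.364ms (3/2)
7. 1875.0ms @ 11/2 + 170.455ms (1/2)
8. 2045.455ms @ 6 + 136.364ms (2/5)
9. 2181.818ms @ 32/5 + 136.364ms (2/5)
10. 2318.182ms @ 34/5 + 136.364ms (2/5)
11. 2454.545ms @ 36/5 + 136.364ms (2/5)
12. 2590.909ms @ 38/5 + 136.364ms (2/5)

note 2 onset = 3/4b = 255.682ms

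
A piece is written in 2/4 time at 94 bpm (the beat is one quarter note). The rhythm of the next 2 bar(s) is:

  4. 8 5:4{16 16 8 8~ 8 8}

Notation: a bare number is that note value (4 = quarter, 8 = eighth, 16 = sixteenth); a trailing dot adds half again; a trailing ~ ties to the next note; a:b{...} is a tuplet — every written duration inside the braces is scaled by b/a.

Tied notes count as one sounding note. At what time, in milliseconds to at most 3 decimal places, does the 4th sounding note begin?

1. 0.0ms @ 0 + 957.447ms (3/2)
2. 957.447ms @ 3/2 + 319.149ms (1/2)
3. 1276.596ms @ 2 + 127.66ms (1/5)
4. 1404.255ms @ 11/5 + 127.66ms (1/5)
5. 1531.915ms @ 12/5 + 255.319ms (2/5)
6. 1787.234ms @ 14/5 + 510.638ms (4/5)
7. 2297.872ms @ 18/5 + 255.319ms (2/5)

note 4 onset = 11/5b = 1404.255ms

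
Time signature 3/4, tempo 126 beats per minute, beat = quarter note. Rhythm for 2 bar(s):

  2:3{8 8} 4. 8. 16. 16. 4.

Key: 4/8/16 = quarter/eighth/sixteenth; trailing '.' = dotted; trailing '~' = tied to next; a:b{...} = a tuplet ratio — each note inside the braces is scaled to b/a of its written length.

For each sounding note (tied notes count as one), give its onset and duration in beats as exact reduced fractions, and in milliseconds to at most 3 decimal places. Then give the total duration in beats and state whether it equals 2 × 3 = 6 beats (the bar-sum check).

1) 0.0ms=0b +357.143ms=3/4b
2) 357.143ms=3/4b +357.143ms=3/4b
3) 714.286ms=3/2b +714.286ms=3/2b
4) 1428.571ms=3b +357.143ms=3/4b
5) 1785.714ms=15/4b +178.571ms=3/8b
6) 1964.286ms=33/8b +178.571ms=3/8b
7) 2142.857ms=9/2b +714.286ms=3/2b
Σ=6b of 6 (126bpm 3/4) — PASS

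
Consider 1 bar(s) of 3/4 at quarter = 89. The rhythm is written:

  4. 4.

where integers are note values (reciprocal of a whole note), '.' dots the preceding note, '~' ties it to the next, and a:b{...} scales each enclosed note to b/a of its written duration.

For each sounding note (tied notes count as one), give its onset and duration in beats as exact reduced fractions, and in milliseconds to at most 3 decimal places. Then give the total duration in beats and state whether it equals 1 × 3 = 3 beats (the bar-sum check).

1) 0.0ms=0b +1011.236ms=3/2b
2) 1011.236ms=3/2b +1011.236ms=3/2b
Σ=3b of 3 (89bpm 3/4) — PASS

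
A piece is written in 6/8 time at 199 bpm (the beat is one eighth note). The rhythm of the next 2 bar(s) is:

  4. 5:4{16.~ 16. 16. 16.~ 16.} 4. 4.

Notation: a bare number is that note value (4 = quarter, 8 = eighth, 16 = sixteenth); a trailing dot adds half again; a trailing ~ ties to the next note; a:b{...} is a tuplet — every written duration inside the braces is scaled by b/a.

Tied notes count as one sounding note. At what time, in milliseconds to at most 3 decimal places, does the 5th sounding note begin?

1. 0.0ms @ 0 + 904.523ms (3)
2. 904.523ms @ 3 + 361.809ms (6/5)
3. 1266.332ms @ 21/5 + 180.905ms (3/5)
4. 1447.236ms @ 24/5 + 361.809ms (6/5)
5. 1809.045ms @ 6 + 904.523ms (3)
6. 2713.568ms @ 9 + 904.523ms (3)

note 5 onset = 6b = 1809.045ms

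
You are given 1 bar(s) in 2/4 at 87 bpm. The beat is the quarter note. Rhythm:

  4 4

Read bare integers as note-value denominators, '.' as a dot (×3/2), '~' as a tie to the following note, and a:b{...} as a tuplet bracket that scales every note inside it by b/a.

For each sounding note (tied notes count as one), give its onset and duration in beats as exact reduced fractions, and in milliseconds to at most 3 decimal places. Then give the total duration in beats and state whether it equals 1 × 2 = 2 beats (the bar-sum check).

1) 0.0ms=0b +689.655ms=1b
2) 689.655ms=1b +689.655ms=1b
Σ=2b of 2 (87bpm 2/4) — PASS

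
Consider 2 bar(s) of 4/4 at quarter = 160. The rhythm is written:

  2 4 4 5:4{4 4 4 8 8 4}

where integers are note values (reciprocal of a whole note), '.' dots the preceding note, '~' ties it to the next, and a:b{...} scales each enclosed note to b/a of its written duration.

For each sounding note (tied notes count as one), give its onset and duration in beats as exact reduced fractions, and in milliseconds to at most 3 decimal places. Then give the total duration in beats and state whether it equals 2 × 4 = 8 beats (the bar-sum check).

1) 0.0ms=0b +750.0ms=2b
2) 750.0ms=2b +375.0ms=1b
3) 1125.0ms=3b +375.0ms=1b
4) 1500.0ms=4b +300.0ms=4/5b
5) 1800.0ms=24/5b +300.0ms=4/5b
6) 2100.0ms=28/5b +300.0ms=4/5b
7) 2400.0ms=32/5b +150.0ms=2/5b
8) 2550.0ms=34/5b +150.0ms=2/5b
9) 2700.0ms=36/5b +300.0ms=4/5b
Σ=8b of 8 (160bpm 4/4) — PASS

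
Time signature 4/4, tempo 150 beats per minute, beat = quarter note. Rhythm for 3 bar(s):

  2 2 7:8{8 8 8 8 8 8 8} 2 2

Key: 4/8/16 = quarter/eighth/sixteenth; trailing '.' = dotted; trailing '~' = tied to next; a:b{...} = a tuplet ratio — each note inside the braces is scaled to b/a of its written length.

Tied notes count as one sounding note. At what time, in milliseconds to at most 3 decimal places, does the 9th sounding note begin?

note 9 onset = 52/7b = 2971.429ms

1. 0.0ms @ 0 + 800.0ms (2)
2. 800.0ms @ 2 + 800.0ms (2)
3. 1600.0ms @ 4 + 228.571ms (4/7)
4. 1828.571ms @ 32/7 + 228.571ms (4/7)
5. 2057.143ms @ 36/7 + 228.571ms (4/7)
6. 2285.714ms @ 40/7 + 228.571ms (4/7)
7. 2514.286ms @ 44/7 + 228.571ms (4/7)
8. 2742.857ms @ 48/7 + 228.571ms (4/7)
9. 2971.429ms @ 52/7 + 228.571ms (4/7)
10. 3200.0ms @ 8 + 800.0ms (2)
11. 4000.0ms @ 10 + 800.0ms (2)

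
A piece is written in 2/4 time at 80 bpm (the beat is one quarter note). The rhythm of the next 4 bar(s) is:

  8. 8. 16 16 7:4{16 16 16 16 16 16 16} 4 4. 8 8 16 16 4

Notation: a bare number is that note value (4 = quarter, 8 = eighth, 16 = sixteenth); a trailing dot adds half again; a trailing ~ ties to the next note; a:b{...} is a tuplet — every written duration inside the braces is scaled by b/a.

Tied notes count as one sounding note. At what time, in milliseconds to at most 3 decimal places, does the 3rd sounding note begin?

note 3 onset = 3/2b = 1125.0ms

1. 0.0ms @ 0 + 562.5ms (3/4)
2. 562.5ms @ 3/4 + 562.5ms (3/4)
3. 1125.0ms @ 3/2 + 187.5ms (1/4)
4. 1312.5ms @ 7/4 + 187.5ms (1/4)
5. 1500.0ms @ 2 + 107.143ms (1/7)
6. 1607.143ms @ 15/7 + 107.143ms (1/7)
7. 1714.286ms @ 16/7 + 107.143ms (1/7)
8. 1821.429ms @ 17/7 + 107.143ms (1/7)
9. 1928.571ms @ 18/7 + 107.143ms (1/7)
10. 2035.714ms @ 19/7 + 107.143ms (1/7)
11. 2142.857ms @ 20/7 + 107.143ms (1/7)
12. 2250.0ms @ 3 + 750.0ms (1)
13. 3000.0ms @ 4 + 1125.0ms (3/2)
14. 4125.0ms @ 11/2 + 375.0ms (1/2)
15. 4500.0ms @ 6 + 375.0ms (1/2)
16. 4875.0ms @ 13/2 + 187.5ms (1/4)
17. 5062.5ms @ 27/4 + 187.5ms (1/4)
18. 5250.0ms @ 7 + 750.0ms (1)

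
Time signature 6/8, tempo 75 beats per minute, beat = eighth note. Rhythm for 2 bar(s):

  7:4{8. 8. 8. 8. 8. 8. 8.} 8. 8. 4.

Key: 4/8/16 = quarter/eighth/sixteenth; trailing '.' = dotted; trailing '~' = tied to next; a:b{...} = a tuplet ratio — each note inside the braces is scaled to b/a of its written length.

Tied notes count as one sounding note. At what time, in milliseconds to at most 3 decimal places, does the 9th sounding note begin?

note 9 onset = 15/2b = 6000.0ms

1. 0.0ms @ 0 + 685.714ms (6/7)
2. 685.714ms @ 6/7 + 685.714ms (6/7)
3. 1371.429ms @ 12/7 + 685.714ms (6/7)
4. 2057.143ms @ 18/7 + 685.714ms (6/7)
5. 2742.857ms @ 24/7 + 685.714ms (6/7)
6. 3428.571ms @ 30/7 + 685.714ms (6/7)
7. 4114.286ms @ 36/7 + 685.714ms (6/7)
8. 4800.0ms @ 6 + 1200.0ms (3/2)
9. 6000.0ms @ 15/2 + 1200.0ms (3/2)
10. 7200.0ms @ 9 + 2400.0ms (3)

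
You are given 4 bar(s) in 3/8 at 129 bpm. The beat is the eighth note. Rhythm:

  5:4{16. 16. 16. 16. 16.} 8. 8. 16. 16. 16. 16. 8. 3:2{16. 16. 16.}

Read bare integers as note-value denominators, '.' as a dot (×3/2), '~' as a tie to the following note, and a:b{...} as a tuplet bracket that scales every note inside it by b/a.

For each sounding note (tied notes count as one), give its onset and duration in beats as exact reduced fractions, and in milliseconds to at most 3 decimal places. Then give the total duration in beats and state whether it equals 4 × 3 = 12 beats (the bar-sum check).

1) 0.0ms=0b +279.07ms=3/5b
2) 279.07ms=3/5b +279.07ms=3/5b
3) 558.14ms=6/5b +279.07ms=3/5b
4) 837.209ms=9/5b +279.07ms=3/5b
5) 1116.279ms=12/5b +279.07ms=3/5b
6) 1395.349ms=3b +697.674ms=3/2b
7) 2093.023ms=9/2b +697.674ms=3/2b
8) 2790.698ms=6b +348.837ms=3/4b
9) 3139.535ms=27/4b +348.837ms=3/4b
10) 3488.372ms=15/2b +348.837ms=3/4b
11) 3837.209ms=33/4b +348.837ms=3/4b
12) 4186.047ms=9b +697.674ms=3/2b
13) 4883.721ms=21/2b +232.558ms=1/2b
14) 5116.279ms=11b +232.558ms=1/2b
15) 5348.837ms=23/2b +232.558ms=1/2b
Σ=12b of 12 (129bpm 3/8) — PASS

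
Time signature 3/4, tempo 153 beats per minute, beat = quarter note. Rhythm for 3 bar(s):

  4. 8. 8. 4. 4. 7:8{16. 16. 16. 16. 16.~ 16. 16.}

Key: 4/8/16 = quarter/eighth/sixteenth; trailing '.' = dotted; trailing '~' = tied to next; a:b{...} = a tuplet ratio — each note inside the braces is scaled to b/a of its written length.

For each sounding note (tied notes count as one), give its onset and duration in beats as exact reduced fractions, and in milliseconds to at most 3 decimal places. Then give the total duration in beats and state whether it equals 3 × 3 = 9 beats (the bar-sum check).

1) 0.0ms=0b +588.235ms=3/2b
2) 588.235ms=3/2b +294.118ms=3/4b
3) 882.353ms=9/4b +294.118ms=3/4b
4) 1176.471ms=3b +588.235ms=3/2b
5) 1764.706ms=9/2b +588.235ms=3/2b
6) 2352.941ms=6b +168.067ms=3/7b
7) 2521.008ms=45/7b +168.067ms=3/7b
8) 2689.076ms=48/7b +168.067ms=3/7b
9) 2857.143ms=51/7b +168.067ms=3/7b
10) 3025.21ms=54/7b +336.134ms=6/7b
11) 3361.345ms=60/7b +168.067ms=3/7b
Σ=9b of 9 (153bpm 3/4) — PASS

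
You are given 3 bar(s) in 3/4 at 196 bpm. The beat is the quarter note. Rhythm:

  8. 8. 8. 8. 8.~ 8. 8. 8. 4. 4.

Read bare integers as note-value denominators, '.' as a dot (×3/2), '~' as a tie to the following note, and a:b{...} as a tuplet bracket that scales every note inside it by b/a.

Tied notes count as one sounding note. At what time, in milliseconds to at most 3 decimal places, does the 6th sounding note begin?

1. 0.0ms @ 0 + 229.592ms (3/4)
2. 229.592ms @ 3/4 + 229.592ms (3/4)
3. 459.184ms @ 3/2 + 229.592ms (3/4)
4. 688.776ms @ 9/4 + 229.592ms (3/4)
5. 918.367ms @ 3 + 459.184ms (3/2)
6. 1377.551ms @ 9/2 + 229.592ms (3/4)
7. 1607.143ms @ 21/4 + 229.592ms (3/4)
8. 1836.735ms @ 6 + 459.184ms (3/2)
9. 2295.918ms @ 15/2 + 459.184ms (3/2)

note 6 onset = 9/2b = 1377.551ms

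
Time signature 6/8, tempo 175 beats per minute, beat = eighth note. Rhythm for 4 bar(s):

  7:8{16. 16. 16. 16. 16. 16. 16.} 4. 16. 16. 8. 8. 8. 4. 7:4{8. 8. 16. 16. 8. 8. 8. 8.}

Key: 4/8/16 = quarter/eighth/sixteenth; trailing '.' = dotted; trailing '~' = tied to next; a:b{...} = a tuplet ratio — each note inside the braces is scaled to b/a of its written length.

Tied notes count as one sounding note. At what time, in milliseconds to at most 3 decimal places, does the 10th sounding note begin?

1. 0.0ms @ 0 + 293.878ms (6/7)
2. 293.878ms @ 6/7 + 293.878ms (6/7)
3. 587.755ms @ 12/7 + 293.878ms (6/7)
4. 881.633ms @ 18/7 + 293.878ms (6/7)
5. 1175.51ms @ 24/7 + 293.878ms (6/7)
6. 1469.388ms @ 30/7 + 293.878ms (6/7)
7. 1763.265ms @ 36/7 + 293.878ms (6/7)
8. 2057.143ms @ 6 + 1028.571ms (3)
9. 3085.714ms @ 9 + 257.143ms (3/4)
10. 3342.857ms @ 39/4 + 257.143ms (3/4)
11. 3600.0ms @ 21/2 + 514.286ms (3/2)
12. 4114.286ms @ 12 + 514.286ms (3/2)
13. 4628.571ms @ 27/2 + 514.286ms (3/2)
14. 5142.857ms @ 15 + 1028.571ms (3)
15. 6171.429ms @ 18 + 293.878ms (6/7)
16. 6465.306ms @ 132/7 + 293.878ms (6/7)
17. 6759.184ms @ 138/7 + 146.939ms (3/7)
18. 6906.122ms @ 141/7 + 146.939ms (3/7)
19. 7053.061ms @ 144/7 + 293.878ms (6/7)
20. 7346.939ms @ 150/7 + 293.878ms (6/7)
21. 7640.816ms @ 156/7 + 293.878ms (6/7)
22. 7934.694ms @ 162/7 + 293.878ms (6/7)

note 10 onset = 39/4b = 3342.857ms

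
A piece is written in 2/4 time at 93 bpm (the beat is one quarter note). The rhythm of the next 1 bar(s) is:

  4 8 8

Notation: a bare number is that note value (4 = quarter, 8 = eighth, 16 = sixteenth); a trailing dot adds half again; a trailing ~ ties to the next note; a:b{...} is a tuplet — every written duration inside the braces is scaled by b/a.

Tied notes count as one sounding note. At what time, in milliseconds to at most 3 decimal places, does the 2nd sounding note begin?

1. 0.0ms @ 0 + 645.161ms (1)
2. 645.161ms @ 1 + 322.581ms (1/2)
3. 967.742ms @ 3/2 + 322.581ms (1/2)

note 2 onset = 1b = 645.161ms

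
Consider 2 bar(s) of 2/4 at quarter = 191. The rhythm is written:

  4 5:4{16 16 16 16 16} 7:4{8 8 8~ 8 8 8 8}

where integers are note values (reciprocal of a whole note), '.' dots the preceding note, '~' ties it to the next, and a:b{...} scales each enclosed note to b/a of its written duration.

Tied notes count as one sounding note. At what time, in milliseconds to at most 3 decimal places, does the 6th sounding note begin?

note 6 onset = 9/5b = 565.445ms

1. 0.0ms @ 0 + 314.136ms (1)
2. 314.136ms @ 1 + 62.827ms (1/5)
3. 376.963ms @ 6/5 + 62.827ms (1/5)
4. 439.791ms @ 7/5 + 62.827ms (1/5)
5. 502.618ms @ 8/5 + 62.827ms (1/5)
6. 565.445ms @ 9/5 + 62.827ms (1/5)
7. 628.272ms @ 2 + 89.753ms (2/7)
8. 718.025ms @ 16/7 + 89.753ms (2/7)
9. 807.779ms @ 18/7 + 179.506ms (4/7)
10. 987.285ms @ 22/7 + 89.753ms (2/7)
11. 1077.038ms @ 24/7 + 89.753ms (2/7)
12. 1166.791ms @ 26/7 + 89.753ms (2/7)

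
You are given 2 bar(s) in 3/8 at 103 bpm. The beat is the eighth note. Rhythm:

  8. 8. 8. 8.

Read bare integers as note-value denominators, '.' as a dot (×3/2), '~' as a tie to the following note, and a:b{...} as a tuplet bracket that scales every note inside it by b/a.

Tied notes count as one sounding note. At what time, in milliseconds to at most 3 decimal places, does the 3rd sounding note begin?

1. 0.0ms @ 0 + 873.786ms (3/2)
2. 873.786ms @ 3/2 + 873.786ms (3/2)
3. 1747.573ms @ 3 + 873.786ms (3/2)
4. 2621.359ms @ 9/2 + 873.786ms (3/2)

note 3 onset = 3b = 1747.573ms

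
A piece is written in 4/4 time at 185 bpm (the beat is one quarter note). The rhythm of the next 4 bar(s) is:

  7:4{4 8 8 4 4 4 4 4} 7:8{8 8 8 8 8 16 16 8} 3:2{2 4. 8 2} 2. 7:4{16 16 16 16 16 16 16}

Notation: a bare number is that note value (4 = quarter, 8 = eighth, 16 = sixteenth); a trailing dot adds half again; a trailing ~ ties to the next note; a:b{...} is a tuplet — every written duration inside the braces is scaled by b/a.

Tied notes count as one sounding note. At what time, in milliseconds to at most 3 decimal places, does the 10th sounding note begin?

note 10 onset = 32/7b = 1482.625ms

1. 0.0ms @ 0 + 185.328ms (4/7)
2. 185.328ms @ 4/7 + 92.664ms (2/7)
3. 277.992ms @ 6/7 + 92.664ms (2/7)
4. 370.656ms @ 8/7 + 185.328ms (4/7)
5. 555.985ms @ 12/7 + 185.328ms (4/7)
6. 741.313ms @ 16/7 + 185.328ms (4/7)
7. 926.641ms @ 20/7 + 185.328ms (4/7)
8. 1111.969ms @ 24/7 + 185.328ms (4/7)
9. 1297.297ms @ 4 + 185.328ms (4/7)
10. 1482.625ms @ 32/7 + 185.328ms (4/7)
11. 1667.954ms @ 36/7 + 185.328ms (4/7)
12. 1853.282ms @ 40/7 + 185.328ms (4/7)
13. 2038.61ms @ 44/7 + 185.328ms (4/7)
14. 2223.938ms @ 48/7 + 92.664ms (2/7)
15. 2316.602ms @ 50/7 + 92.664ms (2/7)
16. 2409.266ms @ 52/7 + 185.328ms (4/7)
17. 2594.595ms @ 8 + 432.432ms (4/3)
18. 3027.027ms @ 28/3 + 324.324ms (1)
19. 3351.351ms @ 31/3 + 108.108ms (1/3)
20. 3459.459ms @ 32/3 + 432.432ms (4/3)
21. 3891.892ms @ 12 + 972.973ms (3)
22. 4864.865ms @ 15 + 46.332ms (1/7)
23. 4911.197ms @ 106/7 + 46.332ms (1/7)
24. 4957.529ms @ 107/7 + 46.332ms (1/7)
25. 5003.861ms @ 108/7 + 46.332ms (1/7)
26. 5050.193ms @ 109/7 + 46.332ms (1/7)
27. 5096.525ms @ 110/7 + 46.332ms (1/7)
28. 5142.857ms @ 111/7 + 46.332ms (1/7)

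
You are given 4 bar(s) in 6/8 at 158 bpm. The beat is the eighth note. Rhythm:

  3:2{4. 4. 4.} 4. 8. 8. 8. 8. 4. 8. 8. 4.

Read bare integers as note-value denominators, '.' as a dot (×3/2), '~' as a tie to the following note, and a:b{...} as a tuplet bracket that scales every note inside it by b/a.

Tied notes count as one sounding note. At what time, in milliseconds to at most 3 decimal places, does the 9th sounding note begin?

1. 0.0ms @ 0 + 759.494ms (2)
2. 759.494ms @ 2 + 759.494ms (2)
3. 1518.987ms @ 4 + 759.494ms (2)
4. 2278.481ms @ 6 + 1139.241ms (3)
5. 3417.722ms @ 9 + 569.62ms (3/2)
6. 3987.342ms @ 21/2 + 569.62ms (3/2)
7. 4556.962ms @ 12 + 569.62ms (3/2)
8. 5126.582ms @ 27/2 + 569.62ms (3/2)
9. 5696.203ms @ 15 + 1139.241ms (3)
10. 6835.443ms @ 18 + 569.62ms (3/2)
11. 7405.063ms @ 39/2 + 569.62ms (3/2)
12. 7974.684ms @ 21 + 1139.241ms (3)

note 9 onset = 15b = 5696.203ms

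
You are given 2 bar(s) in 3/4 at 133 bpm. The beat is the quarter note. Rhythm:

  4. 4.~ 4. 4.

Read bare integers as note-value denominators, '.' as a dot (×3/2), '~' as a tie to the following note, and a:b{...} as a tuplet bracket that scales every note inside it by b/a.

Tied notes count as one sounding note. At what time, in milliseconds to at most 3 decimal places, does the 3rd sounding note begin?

1. 0.0ms @ 0 + 676.692ms (3/2)
2. 676.692ms @ 3/2 + 1353.383ms (3)
3. 2030.075ms @ 9/2 + 676.692ms (3/2)

note 3 onset = 9/2b = 2030.075ms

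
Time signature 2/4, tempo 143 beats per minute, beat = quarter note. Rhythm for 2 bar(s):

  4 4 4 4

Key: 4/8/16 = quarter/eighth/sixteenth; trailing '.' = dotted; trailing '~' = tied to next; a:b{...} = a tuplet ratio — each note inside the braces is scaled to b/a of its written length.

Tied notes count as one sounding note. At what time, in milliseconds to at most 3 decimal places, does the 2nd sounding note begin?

note 2 onset = 1b = 419.58ms

1. 0.0ms @ 0 + 419.58ms (1)
2. 419.58ms @ 1 + 419.58ms (1)
3. 839.161ms @ 2 + 419.58ms (1)
4. 1258.741ms @ 3 + 419.58ms (1)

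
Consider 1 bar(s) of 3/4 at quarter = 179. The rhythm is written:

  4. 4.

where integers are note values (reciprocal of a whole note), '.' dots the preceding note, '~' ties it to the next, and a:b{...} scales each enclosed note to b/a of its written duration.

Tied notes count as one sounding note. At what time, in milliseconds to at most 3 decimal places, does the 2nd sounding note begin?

1. 0.0ms @ 0 + 502.793ms (3/2)
2. 502.793ms @ 3/2 + 502.793ms (3/2)

note 2 onset = 3/2b = 502.793ms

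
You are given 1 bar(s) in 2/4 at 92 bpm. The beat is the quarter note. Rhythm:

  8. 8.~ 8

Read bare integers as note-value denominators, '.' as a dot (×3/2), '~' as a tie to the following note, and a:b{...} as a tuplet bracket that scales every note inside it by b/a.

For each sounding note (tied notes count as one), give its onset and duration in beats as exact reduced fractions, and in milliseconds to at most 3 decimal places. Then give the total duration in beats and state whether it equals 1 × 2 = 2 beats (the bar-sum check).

1) 0.0ms=0b +489.13ms=3/4b
2) 489.13ms=3/4b +815.217ms=5/4b
Σ=2b of 2 (92bpm 2/4) — PASS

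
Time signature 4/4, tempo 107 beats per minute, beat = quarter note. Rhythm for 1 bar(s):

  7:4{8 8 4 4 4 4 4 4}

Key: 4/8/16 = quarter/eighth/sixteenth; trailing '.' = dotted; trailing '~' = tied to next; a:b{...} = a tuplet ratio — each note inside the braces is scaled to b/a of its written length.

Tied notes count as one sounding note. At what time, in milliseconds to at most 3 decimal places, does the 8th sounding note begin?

note 8 onset = 24/7b = 1922.563ms

1. 0.0ms @ 0 + 160.214ms (2/7)
2. 160.214ms @ 2/7 + 160.214ms (2/7)
3. 320.427ms @ 4/7 + 320.427ms (4/7)
4. 640.854ms @ 8/7 + 320.427ms (4/7)
5. 961.282ms @ 12/7 + 320.427ms (4/7)
6. 1281.709ms @ 16/7 + 320.427ms (4/7)
7. 1602.136ms @ 20/7 + 320.427ms (4/7)
8. 1922.563ms @ 24/7 + 320.427ms (4/7)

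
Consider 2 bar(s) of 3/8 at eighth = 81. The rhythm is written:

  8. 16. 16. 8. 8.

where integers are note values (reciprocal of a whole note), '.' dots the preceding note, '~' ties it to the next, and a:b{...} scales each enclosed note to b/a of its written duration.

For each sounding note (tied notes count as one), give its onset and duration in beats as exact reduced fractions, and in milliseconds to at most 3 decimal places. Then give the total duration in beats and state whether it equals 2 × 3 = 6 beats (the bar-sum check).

1) 0.0ms=0b +1111.111ms=3/2b
2) 1111.111ms=3/2b +555.556ms=3/4b
3) 1666.667ms=9/4b +555.556ms=3/4b
4) 2222.222ms=3b +1111.111ms=3/2b
5) 3333.333ms=9/2b +1111.111ms=3/2b
Σ=6b of 6 (81bpm 3/8) — PASS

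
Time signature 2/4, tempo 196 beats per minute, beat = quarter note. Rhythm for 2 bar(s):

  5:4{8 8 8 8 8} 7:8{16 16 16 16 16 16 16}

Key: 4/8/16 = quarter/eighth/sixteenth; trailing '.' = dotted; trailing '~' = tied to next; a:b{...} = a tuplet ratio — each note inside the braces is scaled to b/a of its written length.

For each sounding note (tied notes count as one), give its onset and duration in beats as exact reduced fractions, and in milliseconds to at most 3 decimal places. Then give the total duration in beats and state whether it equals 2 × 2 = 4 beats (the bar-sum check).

1) 0.0ms=0b +122.449ms=2/5b
2) 122.449ms=2/5b +122.449ms=2/5b
3) 244.898ms=4/5b +122.449ms=2/5b
4) 367.347ms=6/5b +122.449ms=2/5b
5) 489.796ms=8/5b +122.449ms=2/5b
6) 612.245ms=2b +87.464ms=2/7b
7) 699.708ms=16/7b +87.464ms=2/7b
8) 787.172ms=18/7b +87.464ms=2/7b
9) 874.636ms=20/7b +87.464ms=2/7b
10) 962.099ms=22/7b +87.464ms=2/7b
11) 1049.563ms=24/7b +87.464ms=2/7b
12) 1137.026ms=26/7b +87.464ms=2/7b
Σ=4b of 4 (196bpm 2/4) — PASS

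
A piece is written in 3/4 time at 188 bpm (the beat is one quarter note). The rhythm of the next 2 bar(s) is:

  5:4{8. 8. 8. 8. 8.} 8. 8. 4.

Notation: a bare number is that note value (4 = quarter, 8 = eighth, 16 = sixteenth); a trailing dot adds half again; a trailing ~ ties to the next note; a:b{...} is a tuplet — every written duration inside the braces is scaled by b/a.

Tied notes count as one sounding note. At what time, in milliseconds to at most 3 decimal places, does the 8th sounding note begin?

note 8 onset = 9/2b = 1436.17ms

1. 0.0ms @ 0 + 191.489ms (3/5)
2. 191.489ms @ 3/5 + 191.489ms (3/5)
3. 382.979ms @ 6/5 + 191.489ms (3/5)
4. 574.468ms @ 9/5 + 191.489ms (3/5)
5. 765.957ms @ 12/5 + 191.489ms (3/5)
6. 957.447ms @ 3 + 239.362ms (3/4)
7. 1196.809ms @ 15/4 + 239.362ms (3/4)
8. 1436.17ms @ 9/2 + 478.723ms (3/2)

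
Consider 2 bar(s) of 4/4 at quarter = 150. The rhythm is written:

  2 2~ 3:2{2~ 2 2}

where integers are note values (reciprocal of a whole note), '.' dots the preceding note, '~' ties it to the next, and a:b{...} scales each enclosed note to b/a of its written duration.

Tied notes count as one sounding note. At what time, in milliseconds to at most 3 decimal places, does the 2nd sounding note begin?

note 2 onset = 2b = 800.0ms

1. 0.0ms @ 0 + 800.0ms (2)
2. 800.0ms @ 2 + 1866.667ms (14/3)
3. 2666.667ms @ 20/3 + 533.333ms (4/3)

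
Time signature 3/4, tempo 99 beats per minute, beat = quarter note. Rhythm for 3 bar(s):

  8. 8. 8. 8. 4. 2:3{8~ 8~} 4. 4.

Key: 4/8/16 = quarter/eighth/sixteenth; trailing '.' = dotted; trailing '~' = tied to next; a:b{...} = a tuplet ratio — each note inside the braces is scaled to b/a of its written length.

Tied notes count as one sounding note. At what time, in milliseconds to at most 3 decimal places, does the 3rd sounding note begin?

1. 0.0ms @ 0 + 454.545ms (3/4)
2. 454.545ms @ 3/4 + 454.545ms (3/4)
3. 909.091ms @ 3/2 + 454.545ms (3/4)
4. 1363.636ms @ 9/4 + 454.545ms (3/4)
5. 1818.182ms @ 3 + 909.091ms (3/2)
6. 2727.273ms @ 9/2 + 1818.182ms (3)
7. 4545.455ms @ 15/2 + 909.091ms (3/2)

note 3 onset = 3/2b = 909.091ms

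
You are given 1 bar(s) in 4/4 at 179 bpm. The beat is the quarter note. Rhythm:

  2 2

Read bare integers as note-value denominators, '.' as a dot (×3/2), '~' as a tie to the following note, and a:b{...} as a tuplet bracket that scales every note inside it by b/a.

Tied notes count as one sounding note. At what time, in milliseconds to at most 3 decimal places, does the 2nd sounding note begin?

note 2 onset = 2b = 670.391ms

1. 0.0ms @ 0 + 670.391ms (2)
2. 670.391ms @ 2 + 670.391ms (2)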